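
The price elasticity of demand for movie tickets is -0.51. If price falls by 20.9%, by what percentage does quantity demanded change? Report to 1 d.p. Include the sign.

%ΔQ ≈ ε × %ΔP = (-0.51)(-20.9%) = 10.66%.

10.7%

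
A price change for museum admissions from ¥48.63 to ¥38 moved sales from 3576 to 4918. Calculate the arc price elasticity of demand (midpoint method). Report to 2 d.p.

-1.29

ΔQ = 4918 − 3576 = 1342; ΔP = 38 − 48.63 = -10.63.
Midpoints: P̄ = 43.31, Q̄ = 4247.0.
ε = (ΔQ/ΔP)(P̄/Q̄) = (1342/-10.63)(43.31/4247.0).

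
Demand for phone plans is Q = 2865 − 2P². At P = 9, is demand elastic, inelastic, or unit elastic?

inelastic

Q = 2703, dQ/dP = -36.
ε = (dQ/dP)(P/Q) ≈ -0.120.
|ε| = 0.12 < 1.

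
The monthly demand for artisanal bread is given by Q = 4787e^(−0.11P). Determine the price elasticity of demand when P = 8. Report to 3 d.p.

-0.880

At P = 8, Q = 1985.566.
dQ/dP = −0.11·4787e^(−0.11P) = −0.11Q = -218.412.
ε = (dQ/dP)(P/Q) = (-218.412)(8/1985.566).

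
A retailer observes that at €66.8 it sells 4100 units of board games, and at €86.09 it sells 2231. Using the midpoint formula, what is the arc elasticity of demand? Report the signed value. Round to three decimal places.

-2.340

ΔQ = 2231 − 4100 = -1869; ΔP = 86.09 − 66.8 = 19.29.
Midpoints: P̄ = 76.44, Q̄ = 3165.5.
ε = (ΔQ/ΔP)(P̄/Q̄) = (-1869/19.29)(76.44/3165.5).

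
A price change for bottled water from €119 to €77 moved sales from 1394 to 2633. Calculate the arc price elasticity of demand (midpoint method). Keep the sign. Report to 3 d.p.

ΔQ = 2633 − 1394 = 1239; ΔP = 77 − 119 = -42.
Midpoints: P̄ = 98.00, Q̄ = 2013.5.
ε = (ΔQ/ΔP)(P̄/Q̄) = (1239/-42)(98.00/2013.5).

-1.436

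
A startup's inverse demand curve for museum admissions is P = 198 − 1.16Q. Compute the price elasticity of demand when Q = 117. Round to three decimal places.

-0.459

At Q = 117, P = 198 − 1.16(117) = 62.28.
dP/dQ = −1.16, so dQ/dP = 1/(−1.16) = -0.862.
ε = (dQ/dP)(P/Q) = (-0.862)(62.28/117).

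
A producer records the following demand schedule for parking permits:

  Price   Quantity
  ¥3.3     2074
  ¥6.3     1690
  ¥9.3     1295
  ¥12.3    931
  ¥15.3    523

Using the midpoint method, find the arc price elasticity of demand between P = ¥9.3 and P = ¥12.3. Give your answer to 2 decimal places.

At P = 9.3, Q = 1295; at P = 12.3, Q = 931.
ΔQ = -364, ΔP = 3.0. Midpoints: P̄ = 10.80, Q̄ = 1113.0.
ε = (ΔQ/ΔP)(P̄/Q̄) = (-364/3.0)(10.80/1113.0).

-1.18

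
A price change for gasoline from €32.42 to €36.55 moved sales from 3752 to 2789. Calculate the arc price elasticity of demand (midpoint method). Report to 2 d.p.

ΔQ = 2789 − 3752 = -963; ΔP = 36.55 − 32.42 = 4.13.
Midpoints: P̄ = 34.48, Q̄ = 3270.5.
ε = (ΔQ/ΔP)(P̄/Q̄) = (-963/4.13)(34.48/3270.5).

-2.46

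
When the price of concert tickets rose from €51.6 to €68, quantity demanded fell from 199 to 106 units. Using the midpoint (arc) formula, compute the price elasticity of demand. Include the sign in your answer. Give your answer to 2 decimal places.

-2.22

ΔQ = 106 − 199 = -93; ΔP = 68 − 51.6 = 16.4.
Midpoints: P̄ = 59.80, Q̄ = 152.5.
ε = (ΔQ/ΔP)(P̄/Q̄) = (-93/16.4)(59.80/152.5).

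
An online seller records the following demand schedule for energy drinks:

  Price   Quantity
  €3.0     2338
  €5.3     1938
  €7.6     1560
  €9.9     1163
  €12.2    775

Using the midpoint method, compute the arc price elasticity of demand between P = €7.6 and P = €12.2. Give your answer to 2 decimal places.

-1.45

At P = 7.6, Q = 1560; at P = 12.2, Q = 775.
ΔQ = -785, ΔP = 4.6. Midpoints: P̄ = 9.90, Q̄ = 1167.5.
ε = (ΔQ/ΔP)(P̄/Q̄) = (-785/4.6)(9.90/1167.5).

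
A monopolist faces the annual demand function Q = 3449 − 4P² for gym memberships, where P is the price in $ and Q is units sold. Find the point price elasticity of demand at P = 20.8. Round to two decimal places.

-2.01

At P = 20.8, Q = 1718.440.
dQ/dP = −8P = -166.400.
ε = (dQ/dP)(P/Q) = (-166.400)(20.8/1718.440).
|ε| > 1, so demand is elastic at this price.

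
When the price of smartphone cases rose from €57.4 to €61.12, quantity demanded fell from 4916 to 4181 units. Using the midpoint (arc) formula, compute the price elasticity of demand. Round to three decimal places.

-2.574

ΔQ = 4181 − 4916 = -735; ΔP = 61.12 − 57.4 = 3.72.
Midpoints: P̄ = 59.26, Q̄ = 4548.5.
ε = (ΔQ/ΔP)(P̄/Q̄) = (-735/3.72)(59.26/4548.5).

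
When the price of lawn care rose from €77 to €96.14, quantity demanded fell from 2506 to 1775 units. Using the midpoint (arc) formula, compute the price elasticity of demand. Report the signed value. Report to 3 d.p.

ΔQ = 1775 − 2506 = -731; ΔP = 96.14 − 77 = 19.14.
Midpoints: P̄ = 86.57, Q̄ = 2140.5.
ε = (ΔQ/ΔP)(P̄/Q̄) = (-731/19.14)(86.57/2140.5).

-1.545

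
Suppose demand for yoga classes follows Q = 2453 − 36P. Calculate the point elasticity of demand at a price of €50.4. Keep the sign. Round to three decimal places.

At P = 50.4, Q = 638.600.
dQ/dP = −36.
ε = (dQ/dP)(P/Q) = (-36)(50.4/638.600).

-2.841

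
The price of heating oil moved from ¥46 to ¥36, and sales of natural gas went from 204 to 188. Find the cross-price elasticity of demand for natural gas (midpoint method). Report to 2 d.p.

0.33

ΔQ_x = 188 − 204 = -16; ΔP_y = 36 − 46 = -10.
Midpoints: P̄_y = 41.00, Q̄_x = 196.0.
ε_xy = (ΔQ_x/ΔP_y)(P̄_y/Q̄_x) = (-16/-10)(41.00/196.0).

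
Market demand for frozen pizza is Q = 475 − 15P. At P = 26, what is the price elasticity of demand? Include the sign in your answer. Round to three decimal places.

-4.588

At P = 26, Q = 85.
dQ/dP = −15.
ε = (dQ/dP)(P/Q) = (-15)(26/85).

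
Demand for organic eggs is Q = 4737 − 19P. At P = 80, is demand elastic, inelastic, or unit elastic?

Q = 3217, dQ/dP = -19.
ε = (dQ/dP)(P/Q) ≈ -0.472.
|ε| = 0.47 < 1.

inelastic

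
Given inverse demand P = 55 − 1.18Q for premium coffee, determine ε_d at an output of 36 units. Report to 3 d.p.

-0.295

At Q = 36, P = 55 − 1.18(36) = 12.52.
dP/dQ = −1.18, so dQ/dP = 1/(−1.18) = -0.847.
ε = (dQ/dP)(P/Q) = (-0.847)(12.52/36).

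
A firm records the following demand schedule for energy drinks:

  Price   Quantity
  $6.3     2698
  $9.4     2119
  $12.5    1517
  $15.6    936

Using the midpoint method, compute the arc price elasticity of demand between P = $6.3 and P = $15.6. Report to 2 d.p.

-1.14

At P = 6.3, Q = 2698; at P = 15.6, Q = 936.
ΔQ = -1762, ΔP = 9.3. Midpoints: P̄ = 10.95, Q̄ = 1817.0.
ε = (ΔQ/ΔP)(P̄/Q̄) = (-1762/9.3)(10.95/1817.0).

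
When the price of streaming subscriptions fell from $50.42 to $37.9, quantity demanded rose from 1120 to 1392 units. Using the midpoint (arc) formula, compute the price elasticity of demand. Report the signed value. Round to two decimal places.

ΔQ = 1392 − 1120 = 272; ΔP = 37.9 − 50.42 = -12.52.
Midpoints: P̄ = 44.16, Q̄ = 1256.0.
ε = (ΔQ/ΔP)(P̄/Q̄) = (272/-12.52)(44.16/1256.0).

-0.76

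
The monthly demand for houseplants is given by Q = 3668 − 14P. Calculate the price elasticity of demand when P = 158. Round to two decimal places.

-1.52

At P = 158, Q = 1456.
dQ/dP = −14.
ε = (dQ/dP)(P/Q) = (-14)(158/1456).
|ε| > 1, so demand is elastic at this price.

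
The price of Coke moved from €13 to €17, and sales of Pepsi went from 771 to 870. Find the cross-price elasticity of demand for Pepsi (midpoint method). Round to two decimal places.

ΔQ_x = 870 − 771 = 99; ΔP_y = 17 − 13 = 4.
Midpoints: P̄_y = 15.00, Q̄_x = 820.5.
ε_xy = (ΔQ_x/ΔP_y)(P̄_y/Q̄_x) = (99/4)(15.00/820.5).

0.45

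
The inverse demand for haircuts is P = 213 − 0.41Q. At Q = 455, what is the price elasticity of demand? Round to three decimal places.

At Q = 455, P = 213 − 0.41(455) = 26.45.
dP/dQ = −0.41, so dQ/dP = 1/(−0.41) = -2.439.
ε = (dQ/dP)(P/Q) = (-2.439)(26.45/455).

-0.142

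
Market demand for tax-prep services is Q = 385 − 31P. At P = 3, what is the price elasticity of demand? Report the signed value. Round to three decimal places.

At P = 3, Q = 292.
dQ/dP = −31.
ε = (dQ/dP)(P/Q) = (-31)(3/292).
|ε| < 1, so demand is inelastic at this price.

-0.318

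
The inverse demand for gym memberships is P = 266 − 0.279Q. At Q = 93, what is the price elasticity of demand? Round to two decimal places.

At Q = 93, P = 266 − 0.279(93) = 240.05.
dP/dQ = −0.279, so dQ/dP = 1/(−0.279) = -3.584.
ε = (dQ/dP)(P/Q) = (-3.584)(240.05/93).

-9.25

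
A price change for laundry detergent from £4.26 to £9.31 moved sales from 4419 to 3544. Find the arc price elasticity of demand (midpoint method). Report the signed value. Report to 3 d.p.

-0.295

ΔQ = 3544 − 4419 = -875; ΔP = 9.31 − 4.26 = 5.05.
Midpoints: P̄ = 6.79, Q̄ = 3981.5.
ε = (ΔQ/ΔP)(P̄/Q̄) = (-875/5.05)(6.79/3981.5).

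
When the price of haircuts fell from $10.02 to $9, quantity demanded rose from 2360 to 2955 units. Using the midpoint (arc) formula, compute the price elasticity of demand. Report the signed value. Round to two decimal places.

ΔQ = 2955 − 2360 = 595; ΔP = 9 − 10.02 = -1.02.
Midpoints: P̄ = 9.51, Q̄ = 2657.5.
ε = (ΔQ/ΔP)(P̄/Q̄) = (595/-1.02)(9.51/2657.5).

-2.09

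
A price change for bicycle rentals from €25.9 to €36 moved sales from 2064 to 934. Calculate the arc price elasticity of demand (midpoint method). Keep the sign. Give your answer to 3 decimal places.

-2.310

ΔQ = 934 − 2064 = -1130; ΔP = 36 − 25.9 = 10.1.
Midpoints: P̄ = 30.95, Q̄ = 1499.0.
ε = (ΔQ/ΔP)(P̄/Q̄) = (-1130/10.1)(30.95/1499.0).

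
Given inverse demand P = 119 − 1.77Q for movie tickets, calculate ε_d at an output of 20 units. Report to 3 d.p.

-2.362

At Q = 20, P = 119 − 1.77(20) = 83.60.
dP/dQ = −1.77, so dQ/dP = 1/(−1.77) = -0.565.
ε = (dQ/dP)(P/Q) = (-0.565)(83.60/20).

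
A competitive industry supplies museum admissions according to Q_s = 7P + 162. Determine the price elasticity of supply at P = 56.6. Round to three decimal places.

0.710

At P = 56.6, Q_s = 558.20.
dQ_s/dP = 7.
ε_s = (dQ_s/dP)(P/Q_s) = (7)(56.6/558.20).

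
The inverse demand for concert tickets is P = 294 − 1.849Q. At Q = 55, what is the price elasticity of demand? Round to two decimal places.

At Q = 55, P = 294 − 1.849(55) = 192.31.
dP/dQ = −1.849, so dQ/dP = 1/(−1.849) = -0.541.
ε = (dQ/dP)(P/Q) = (-0.541)(192.31/55).

-1.89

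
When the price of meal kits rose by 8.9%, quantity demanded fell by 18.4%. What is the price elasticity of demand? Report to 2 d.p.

ε = %ΔQ / %ΔP = (-18.4)/(8.9) = -2.067.

-2.07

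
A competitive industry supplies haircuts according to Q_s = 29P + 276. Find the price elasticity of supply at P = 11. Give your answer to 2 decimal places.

0.54

At P = 11, Q_s = 595.
dQ_s/dP = 29.
ε_s = (dQ_s/dP)(P/Q_s) = (29)(11/595).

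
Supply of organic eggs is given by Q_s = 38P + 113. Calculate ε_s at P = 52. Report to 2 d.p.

0.95

At P = 52, Q_s = 2089.
dQ_s/dP = 38.
ε_s = (dQ_s/dP)(P/Q_s) = (38)(52/2089).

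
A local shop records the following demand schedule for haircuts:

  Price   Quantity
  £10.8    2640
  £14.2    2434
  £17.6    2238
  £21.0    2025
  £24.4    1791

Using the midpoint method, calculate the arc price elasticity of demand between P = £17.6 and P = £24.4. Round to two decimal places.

At P = 17.6, Q = 2238; at P = 24.4, Q = 1791.
ΔQ = -447, ΔP = 6.8. Midpoints: P̄ = 21.00, Q̄ = 2014.5.
ε = (ΔQ/ΔP)(P̄/Q̄) = (-447/6.8)(21.00/2014.5).

-0.69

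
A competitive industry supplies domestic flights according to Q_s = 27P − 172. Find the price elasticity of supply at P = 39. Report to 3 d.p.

1.195

At P = 39, Q_s = 881.
dQ_s/dP = 27.
ε_s = (dQ_s/dP)(P/Q_s) = (27)(39/881).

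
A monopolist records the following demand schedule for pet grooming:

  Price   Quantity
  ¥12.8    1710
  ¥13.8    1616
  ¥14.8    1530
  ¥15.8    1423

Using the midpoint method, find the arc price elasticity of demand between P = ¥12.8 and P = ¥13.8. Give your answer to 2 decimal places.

-0.75

At P = 12.8, Q = 1710; at P = 13.8, Q = 1616.
ΔQ = -94, ΔP = 1.0. Midpoints: P̄ = 13.30, Q̄ = 1663.0.
ε = (ΔQ/ΔP)(P̄/Q̄) = (-94/1.0)(13.30/1663.0).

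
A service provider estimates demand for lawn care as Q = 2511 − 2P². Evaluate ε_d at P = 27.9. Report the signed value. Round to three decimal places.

At P = 27.9, Q = 954.180.
dQ/dP = −4P = -111.600.
ε = (dQ/dP)(P/Q) = (-111.600)(27.9/954.180).

-3.263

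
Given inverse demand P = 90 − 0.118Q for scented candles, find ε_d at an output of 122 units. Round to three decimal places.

-5.252

At Q = 122, P = 90 − 0.118(122) = 75.60.
dP/dQ = −0.118, so dQ/dP = 1/(−0.118) = -8.475.
ε = (dQ/dP)(P/Q) = (-8.475)(75.60/122).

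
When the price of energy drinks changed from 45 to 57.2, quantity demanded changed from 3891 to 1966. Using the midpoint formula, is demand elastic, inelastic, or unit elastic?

Arc ε ≈ -2.753.
|ε| = 2.75 > 1.

elastic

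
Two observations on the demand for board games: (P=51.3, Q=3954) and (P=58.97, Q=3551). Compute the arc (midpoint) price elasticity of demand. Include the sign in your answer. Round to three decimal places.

-0.772

ΔQ = 3551 − 3954 = -403; ΔP = 58.97 − 51.3 = 7.67.
Midpoints: P̄ = 55.13, Q̄ = 3752.5.
ε = (ΔQ/ΔP)(P̄/Q̄) = (-403/7.67)(55.13/3752.5).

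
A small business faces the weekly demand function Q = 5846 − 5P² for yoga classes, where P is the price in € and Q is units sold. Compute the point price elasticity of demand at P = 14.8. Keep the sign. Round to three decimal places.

-0.461

At P = 14.8, Q = 4750.800.
dQ/dP = −10P = -148.
ε = (dQ/dP)(P/Q) = (-148)(14.8/4750.800).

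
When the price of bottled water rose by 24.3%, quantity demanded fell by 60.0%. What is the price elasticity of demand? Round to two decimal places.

-2.47

ε = %ΔQ / %ΔP = (-60.0)/(24.3) = -2.469.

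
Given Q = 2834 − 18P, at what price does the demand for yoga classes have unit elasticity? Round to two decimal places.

78.72

For linear demand Q = a − bP, ε = −bP/(a − bP). |ε| = 1 when bP = a − bP, i.e. P = a/(2b).
P = 2834/(2·18) = 2834/36 = 78.7222.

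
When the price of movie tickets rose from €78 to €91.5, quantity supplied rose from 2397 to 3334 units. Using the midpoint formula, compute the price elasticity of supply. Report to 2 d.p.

ΔQ = 3334 − 2397 = 937; ΔP = 91.5 − 78 = 13.5.
Midpoints: P̄ = 84.75, Q̄ = 2865.5.
ε_s = (ΔQ/ΔP)(P̄/Q̄) = (937/13.5)(84.75/2865.5).

2.05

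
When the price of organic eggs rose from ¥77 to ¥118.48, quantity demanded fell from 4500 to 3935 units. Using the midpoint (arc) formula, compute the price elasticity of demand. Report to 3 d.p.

-0.316

ΔQ = 3935 − 4500 = -565; ΔP = 118.48 − 77 = 41.48.
Midpoints: P̄ = 97.74, Q̄ = 4217.5.
ε = (ΔQ/ΔP)(P̄/Q̄) = (-565/41.48)(97.74/4217.5).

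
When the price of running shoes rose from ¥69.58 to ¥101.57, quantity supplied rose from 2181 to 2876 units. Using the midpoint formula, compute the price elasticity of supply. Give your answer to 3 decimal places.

0.735

ΔQ = 2876 − 2181 = 695; ΔP = 101.57 − 69.58 = 31.99.
Midpoints: P̄ = 85.57, Q̄ = 2528.5.
ε_s = (ΔQ/ΔP)(P̄/Q̄) = (695/31.99)(85.57/2528.5).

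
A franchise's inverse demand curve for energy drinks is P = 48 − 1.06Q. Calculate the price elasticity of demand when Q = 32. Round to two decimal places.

-0.42

At Q = 32, P = 48 − 1.06(32) = 14.08.
dP/dQ = −1.06, so dQ/dP = 1/(−1.06) = -0.943.
ε = (dQ/dP)(P/Q) = (-0.943)(14.08/32).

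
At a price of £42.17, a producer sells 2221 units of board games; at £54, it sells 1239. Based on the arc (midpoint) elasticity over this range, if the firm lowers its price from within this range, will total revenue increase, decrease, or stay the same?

Arc ε = (-982/11.83)(48.09/1730.0) ≈ -2.307.
|ε| = 2.31 > 1, so demand is elastic. A price cut therefore raises total revenue.

increase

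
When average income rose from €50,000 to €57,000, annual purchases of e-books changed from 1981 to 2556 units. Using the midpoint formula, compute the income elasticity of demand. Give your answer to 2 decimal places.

1.94

ΔQ = 575, ΔI = 7000. Midpoints: Ī = 53,500, Q̄ = 2268.5.
ε_I = (ΔQ/ΔI)(Ī/Q̄) = (575/7000)(53500/2268.5).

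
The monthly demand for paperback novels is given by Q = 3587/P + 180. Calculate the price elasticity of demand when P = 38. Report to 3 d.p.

At P = 38, Q = 274.395.
dQ/dP = −3587/P² = -2.484.
ε = (dQ/dP)(P/Q) = (-2.484)(38/274.395).
|ε| < 1, so demand is inelastic at this price.

-0.344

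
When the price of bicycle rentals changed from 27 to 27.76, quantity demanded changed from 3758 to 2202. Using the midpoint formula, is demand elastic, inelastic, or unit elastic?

elastic

Arc ε ≈ -18.811.
|ε| = 18.81 > 1.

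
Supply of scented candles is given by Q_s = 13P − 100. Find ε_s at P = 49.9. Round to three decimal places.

1.182

At P = 49.9, Q_s = 548.70.
dQ_s/dP = 13.
ε_s = (dQ_s/dP)(P/Q_s) = (13)(49.9/548.70).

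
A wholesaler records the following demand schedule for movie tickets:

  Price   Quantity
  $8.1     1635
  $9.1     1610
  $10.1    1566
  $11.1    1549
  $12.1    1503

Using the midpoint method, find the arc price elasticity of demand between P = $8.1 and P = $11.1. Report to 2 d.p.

-0.17

At P = 8.1, Q = 1635; at P = 11.1, Q = 1549.
ΔQ = -86, ΔP = 3.0. Midpoints: P̄ = 9.60, Q̄ = 1592.0.
ε = (ΔQ/ΔP)(P̄/Q̄) = (-86/3.0)(9.60/1592.0).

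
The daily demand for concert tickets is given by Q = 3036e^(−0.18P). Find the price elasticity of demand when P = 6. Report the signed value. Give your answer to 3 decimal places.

At P = 6, Q = 1031.012.
dQ/dP = −0.18·3036e^(−0.18P) = −0.18Q = -185.582.
ε = (dQ/dP)(P/Q) = (-185.582)(6/1031.012).

-1.080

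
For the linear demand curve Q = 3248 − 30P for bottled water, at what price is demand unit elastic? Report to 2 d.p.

54.13

For linear demand Q = a − bP, ε = −bP/(a − bP). |ε| = 1 when bP = a − bP, i.e. P = a/(2b).
P = 3248/(2·30) = 3248/60 = 54.1333.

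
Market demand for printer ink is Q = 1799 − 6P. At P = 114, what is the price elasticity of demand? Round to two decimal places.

At P = 114, Q = 1115.
dQ/dP = −6.
ε = (dQ/dP)(P/Q) = (-6)(114/1115).

-0.61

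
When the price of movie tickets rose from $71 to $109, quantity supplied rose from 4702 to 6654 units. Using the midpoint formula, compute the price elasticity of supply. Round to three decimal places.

0.814

ΔQ = 6654 − 4702 = 1952; ΔP = 109 − 71 = 38.
Midpoints: P̄ = 90.00, Q̄ = 5678.0.
ε_s = (ΔQ/ΔP)(P̄/Q̄) = (1952/38)(90.00/5678.0).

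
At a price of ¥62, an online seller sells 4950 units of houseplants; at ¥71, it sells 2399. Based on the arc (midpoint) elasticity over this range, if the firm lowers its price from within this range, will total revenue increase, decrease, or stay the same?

increase

Arc ε = (-2551/9)(66.50/3674.5) ≈ -5.130.
|ε| = 5.13 > 1, so demand is elastic. A price cut therefore raises total revenue.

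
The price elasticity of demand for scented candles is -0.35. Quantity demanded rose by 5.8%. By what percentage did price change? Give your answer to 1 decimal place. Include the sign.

%ΔP ≈ %ΔQ / ε = (5.8%)/(-0.35) = -16.57%.

-16.6%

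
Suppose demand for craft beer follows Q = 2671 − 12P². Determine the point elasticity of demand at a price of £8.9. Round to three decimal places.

-1.105

At P = 8.9, Q = 1720.480.
dQ/dP = −24P = -213.600.
ε = (dQ/dP)(P/Q) = (-213.600)(8.9/1720.480).
|ε| > 1, so demand is elastic at this price.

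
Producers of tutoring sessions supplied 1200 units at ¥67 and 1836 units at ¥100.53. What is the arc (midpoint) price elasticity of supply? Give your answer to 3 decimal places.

ΔQ = 1836 − 1200 = 636; ΔP = 100.53 − 67 = 33.53.
Midpoints: P̄ = 83.77, Q̄ = 1518.0.
ε_s = (ΔQ/ΔP)(P̄/Q̄) = (636/33.53)(83.77/1518.0).

1.047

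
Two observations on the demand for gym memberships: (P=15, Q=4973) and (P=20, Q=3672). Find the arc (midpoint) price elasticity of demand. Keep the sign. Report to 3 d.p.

-1.053

ΔQ = 3672 − 4973 = -1301; ΔP = 20 − 15 = 5.
Midpoints: P̄ = 17.50, Q̄ = 4322.5.
ε = (ΔQ/ΔP)(P̄/Q̄) = (-1301/5)(17.50/4322.5).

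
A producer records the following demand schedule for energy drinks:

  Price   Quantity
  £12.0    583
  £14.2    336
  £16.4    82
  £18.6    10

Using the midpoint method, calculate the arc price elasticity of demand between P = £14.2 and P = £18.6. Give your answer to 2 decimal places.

At P = 14.2, Q = 336; at P = 18.6, Q = 10.
ΔQ = -326, ΔP = 4.4. Midpoints: P̄ = 16.40, Q̄ = 173.0.
ε = (ΔQ/ΔP)(P̄/Q̄) = (-326/4.4)(16.40/173.0).

-7.02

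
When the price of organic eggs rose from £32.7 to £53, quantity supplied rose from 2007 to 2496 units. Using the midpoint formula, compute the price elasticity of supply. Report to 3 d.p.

ΔQ = 2496 − 2007 = 489; ΔP = 53 − 32.7 = 20.3.
Midpoints: P̄ = 42.85, Q̄ = 2251.5.
ε_s = (ΔQ/ΔP)(P̄/Q̄) = (489/20.3)(42.85/2251.5).

0.458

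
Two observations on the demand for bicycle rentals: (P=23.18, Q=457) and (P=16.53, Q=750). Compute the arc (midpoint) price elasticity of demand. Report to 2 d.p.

ΔQ = 750 − 457 = 293; ΔP = 16.53 − 23.18 = -6.65.
Midpoints: P̄ = 19.86, Q̄ = 603.5.
ε = (ΔQ/ΔP)(P̄/Q̄) = (293/-6.65)(19.86/603.5).

-1.45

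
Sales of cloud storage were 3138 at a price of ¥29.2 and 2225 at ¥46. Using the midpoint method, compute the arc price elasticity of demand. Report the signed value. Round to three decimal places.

ΔQ = 2225 − 3138 = -913; ΔP = 46 − 29.2 = 16.8.
Midpoints: P̄ = 37.60, Q̄ = 2681.5.
ε = (ΔQ/ΔP)(P̄/Q̄) = (-913/16.8)(37.60/2681.5).

-0.762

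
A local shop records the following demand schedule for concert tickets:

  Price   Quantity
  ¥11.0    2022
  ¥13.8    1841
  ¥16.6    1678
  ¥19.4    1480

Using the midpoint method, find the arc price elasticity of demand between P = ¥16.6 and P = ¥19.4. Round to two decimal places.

At P = 16.6, Q = 1678; at P = 19.4, Q = 1480.
ΔQ = -198, ΔP = 2.8. Midpoints: P̄ = 18.00, Q̄ = 1579.0.
ε = (ΔQ/ΔP)(P̄/Q̄) = (-198/2.8)(18.00/1579.0).

-0.81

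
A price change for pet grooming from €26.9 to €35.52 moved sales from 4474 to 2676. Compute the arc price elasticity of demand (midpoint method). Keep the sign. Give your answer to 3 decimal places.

ΔQ = 2676 − 4474 = -1798; ΔP = 35.52 − 26.9 = 8.62.
Midpoints: P̄ = 31.21, Q̄ = 3575.0.
ε = (ΔQ/ΔP)(P̄/Q̄) = (-1798/8.62)(31.21/3575.0).

-1.821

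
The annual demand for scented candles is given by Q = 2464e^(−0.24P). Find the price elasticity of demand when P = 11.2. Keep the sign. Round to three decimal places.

At P = 11.2, Q = 167.593.
dQ/dP = −0.24·2464e^(−0.24P) = −0.24Q = -40.222.
ε = (dQ/dP)(P/Q) = (-40.222)(11.2/167.593).

-2.688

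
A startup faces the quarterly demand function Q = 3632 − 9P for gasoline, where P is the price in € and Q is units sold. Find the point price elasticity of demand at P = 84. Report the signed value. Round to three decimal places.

At P = 84, Q = 2876.
dQ/dP = −9.
ε = (dQ/dP)(P/Q) = (-9)(84/2876).
|ε| < 1, so demand is inelastic at this price.

-0.263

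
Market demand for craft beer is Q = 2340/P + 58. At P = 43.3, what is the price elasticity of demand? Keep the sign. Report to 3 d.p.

-0.482

At P = 43.3, Q = 112.042.
dQ/dP = −2340/P² = -1.248.
ε = (dQ/dP)(P/Q) = (-1.248)(43.3/112.042).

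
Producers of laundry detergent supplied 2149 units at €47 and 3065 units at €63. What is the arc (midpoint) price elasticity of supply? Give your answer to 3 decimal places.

1.208

ΔQ = 3065 − 2149 = 916; ΔP = 63 − 47 = 16.
Midpoints: P̄ = 55.00, Q̄ = 2607.0.
ε_s = (ΔQ/ΔP)(P̄/Q̄) = (916/16)(55.00/2607.0).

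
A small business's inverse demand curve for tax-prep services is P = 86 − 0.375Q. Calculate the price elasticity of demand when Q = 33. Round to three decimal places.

At Q = 33, P = 86 − 0.375(33) = 73.62.
dP/dQ = −0.375, so dQ/dP = 1/(−0.375) = -2.667.
ε = (dQ/dP)(P/Q) = (-2.667)(73.62/33).

-5.949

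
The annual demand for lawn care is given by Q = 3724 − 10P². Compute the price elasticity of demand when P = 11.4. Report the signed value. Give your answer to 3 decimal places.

At P = 11.4, Q = 2424.400.
dQ/dP = −20P = -228.
ε = (dQ/dP)(P/Q) = (-228)(11.4/2424.400).

-1.072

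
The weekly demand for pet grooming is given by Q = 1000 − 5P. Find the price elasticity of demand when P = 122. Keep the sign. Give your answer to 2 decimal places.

At P = 122, Q = 390.
dQ/dP = −5.
ε = (dQ/dP)(P/Q) = (-5)(122/390).

-1.56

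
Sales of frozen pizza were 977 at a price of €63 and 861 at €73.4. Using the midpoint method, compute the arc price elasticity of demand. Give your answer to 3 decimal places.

-0.828

ΔQ = 861 − 977 = -116; ΔP = 73.4 − 63 = 10.4.
Midpoints: P̄ = 68.20, Q̄ = 919.0.
ε = (ΔQ/ΔP)(P̄/Q̄) = (-116/10.4)(68.20/919.0).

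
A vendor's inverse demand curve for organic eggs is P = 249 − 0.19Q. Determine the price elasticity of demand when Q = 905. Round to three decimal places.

At Q = 905, P = 249 − 0.19(905) = 77.05.
dP/dQ = −0.19, so dQ/dP = 1/(−0.19) = -5.263.
ε = (dQ/dP)(P/Q) = (-5.263)(77.05/905).

-0.448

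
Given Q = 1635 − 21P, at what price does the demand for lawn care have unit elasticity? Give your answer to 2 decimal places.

38.93

For linear demand Q = a − bP, ε = −bP/(a − bP). |ε| = 1 when bP = a − bP, i.e. P = a/(2b).
P = 1635/(2·21) = 1635/42 = 38.9286.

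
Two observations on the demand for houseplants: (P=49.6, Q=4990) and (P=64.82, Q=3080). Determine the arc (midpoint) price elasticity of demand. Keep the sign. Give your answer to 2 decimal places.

ΔQ = 3080 − 4990 = -1910; ΔP = 64.82 − 49.6 = 15.22.
Midpoints: P̄ = 57.21, Q̄ = 4035.0.
ε = (ΔQ/ΔP)(P̄/Q̄) = (-1910/15.22)(57.21/4035.0).

-1.78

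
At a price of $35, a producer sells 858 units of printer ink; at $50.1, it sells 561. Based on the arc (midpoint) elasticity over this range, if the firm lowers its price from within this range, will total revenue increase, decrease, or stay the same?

Arc ε = (-297/15.1)(42.55/709.5) ≈ -1.180.
|ε| = 1.18 > 1, so demand is elastic. A price cut therefore raises total revenue.

increase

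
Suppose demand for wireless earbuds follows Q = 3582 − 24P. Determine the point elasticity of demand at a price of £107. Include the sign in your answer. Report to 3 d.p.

-2.533

At P = 107, Q = 1014.
dQ/dP = −24.
ε = (dQ/dP)(P/Q) = (-24)(107/1014).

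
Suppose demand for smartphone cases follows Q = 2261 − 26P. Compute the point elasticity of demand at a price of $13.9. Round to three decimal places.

At P = 13.9, Q = 1899.600.
dQ/dP = −26.
ε = (dQ/dP)(P/Q) = (-26)(13.9/1899.600).
|ε| < 1, so demand is inelastic at this price.

-0.190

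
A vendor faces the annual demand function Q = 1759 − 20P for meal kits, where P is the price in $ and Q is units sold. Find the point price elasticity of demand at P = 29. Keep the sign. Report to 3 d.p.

-0.492

At P = 29, Q = 1179.
dQ/dP = −20.
ε = (dQ/dP)(P/Q) = (-20)(29/1179).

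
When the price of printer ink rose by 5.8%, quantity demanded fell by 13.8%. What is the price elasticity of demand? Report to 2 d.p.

ε = %ΔQ / %ΔP = (-13.8)/(5.8) = -2.379.

-2.38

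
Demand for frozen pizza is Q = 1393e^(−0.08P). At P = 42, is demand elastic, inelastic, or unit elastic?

Q = 48.386, dQ/dP = -3.871.
ε = (dQ/dP)(P/Q) ≈ -3.360.
|ε| = 3.36 > 1.

elastic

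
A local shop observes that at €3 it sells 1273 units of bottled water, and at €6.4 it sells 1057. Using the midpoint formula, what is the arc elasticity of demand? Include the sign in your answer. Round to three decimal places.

ΔQ = 1057 − 1273 = -216; ΔP = 6.4 − 3 = 3.4.
Midpoints: P̄ = 4.70, Q̄ = 1165.0.
ε = (ΔQ/ΔP)(P̄/Q̄) = (-216/3.4)(4.70/1165.0).

-0.256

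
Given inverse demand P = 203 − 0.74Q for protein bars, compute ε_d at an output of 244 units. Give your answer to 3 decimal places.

At Q = 244, P = 203 − 0.74(244) = 22.44.
dP/dQ = −0.74, so dQ/dP = 1/(−0.74) = -1.351.
ε = (dQ/dP)(P/Q) = (-1.351)(22.44/244).

-0.124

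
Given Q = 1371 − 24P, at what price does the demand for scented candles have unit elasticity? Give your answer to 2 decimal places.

For linear demand Q = a − bP, ε = −bP/(a − bP). |ε| = 1 when bP = a − bP, i.e. P = a/(2b).
P = 1371/(2·24) = 1371/48 = 28.5625.

28.56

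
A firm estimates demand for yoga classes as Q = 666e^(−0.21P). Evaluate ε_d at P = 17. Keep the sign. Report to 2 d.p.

-3.57

At P = 17, Q = 18.752.
dQ/dP = −0.21·666e^(−0.21P) = −0.21Q = -3.938.
ε = (dQ/dP)(P/Q) = (-3.938)(17/18.752).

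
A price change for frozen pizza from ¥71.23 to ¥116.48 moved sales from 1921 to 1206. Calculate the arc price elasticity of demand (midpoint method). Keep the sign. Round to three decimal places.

ΔQ = 1206 − 1921 = -715; ΔP = 116.48 − 71.23 = 45.25.
Midpoints: P̄ = 93.86, Q̄ = 1563.5.
ε = (ΔQ/ΔP)(P̄/Q̄) = (-715/45.25)(93.86/1563.5).

-0.949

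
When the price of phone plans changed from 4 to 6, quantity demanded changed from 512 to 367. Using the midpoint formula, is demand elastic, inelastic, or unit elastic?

Arc ε ≈ -0.825.
|ε| = 0.82 < 1.

inelastic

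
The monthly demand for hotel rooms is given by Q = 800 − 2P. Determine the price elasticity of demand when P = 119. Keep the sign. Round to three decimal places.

-0.423

At P = 119, Q = 562.
dQ/dP = −2.
ε = (dQ/dP)(P/Q) = (-2)(119/562).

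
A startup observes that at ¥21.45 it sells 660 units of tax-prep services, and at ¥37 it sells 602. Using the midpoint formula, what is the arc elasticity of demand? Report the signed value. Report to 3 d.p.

ΔQ = 602 − 660 = -58; ΔP = 37 − 21.45 = 15.55.
Midpoints: P̄ = 29.23, Q̄ = 631.0.
ε = (ΔQ/ΔP)(P̄/Q̄) = (-58/15.55)(29.23/631.0).

-0.173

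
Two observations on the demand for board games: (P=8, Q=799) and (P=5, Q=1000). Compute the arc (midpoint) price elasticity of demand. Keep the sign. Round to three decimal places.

ΔQ = 1000 − 799 = 201; ΔP = 5 − 8 = -3.
Midpoints: P̄ = 6.50, Q̄ = 899.5.
ε = (ΔQ/ΔP)(P̄/Q̄) = (201/-3)(6.50/899.5).

-0.484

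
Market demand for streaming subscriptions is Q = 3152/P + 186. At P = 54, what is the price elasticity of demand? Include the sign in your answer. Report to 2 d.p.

-0.24

At P = 54, Q = 244.370.
dQ/dP = −3152/P² = -1.081.
ε = (dQ/dP)(P/Q) = (-1.081)(54/244.370).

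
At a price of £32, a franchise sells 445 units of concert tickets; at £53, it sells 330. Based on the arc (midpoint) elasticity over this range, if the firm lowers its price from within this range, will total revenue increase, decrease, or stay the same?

decrease

Arc ε = (-115/21)(42.50/387.5) ≈ -0.601.
|ε| = 0.60 < 1, so demand is inelastic. A price cut therefore reduces total revenue.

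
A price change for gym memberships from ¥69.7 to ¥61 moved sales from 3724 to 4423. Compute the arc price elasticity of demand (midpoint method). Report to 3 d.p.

-1.289

ΔQ = 4423 − 3724 = 699; ΔP = 61 − 69.7 = -8.7.
Midpoints: P̄ = 65.35, Q̄ = 4073.5.
ε = (ΔQ/ΔP)(P̄/Q̄) = (699/-8.7)(65.35/4073.5).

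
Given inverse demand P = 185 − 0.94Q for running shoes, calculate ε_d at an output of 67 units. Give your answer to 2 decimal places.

-1.94

At Q = 67, P = 185 − 0.94(67) = 122.02.
dP/dQ = −0.94, so dQ/dP = 1/(−0.94) = -1.064.
ε = (dQ/dP)(P/Q) = (-1.064)(122.02/67).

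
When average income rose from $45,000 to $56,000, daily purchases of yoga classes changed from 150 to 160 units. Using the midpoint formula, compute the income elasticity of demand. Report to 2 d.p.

ΔQ = 10, ΔI = 11000. Midpoints: Ī = 50,500, Q̄ = 155.0.
ε_I = (ΔQ/ΔI)(Ī/Q̄) = (10/11000)(50500/155.0).

0.30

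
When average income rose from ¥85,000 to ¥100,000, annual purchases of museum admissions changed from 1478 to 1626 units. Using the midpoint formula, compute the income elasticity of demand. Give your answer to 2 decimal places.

ΔQ = 148, ΔI = 15000. Midpoints: Ī = 92,500, Q̄ = 1552.0.
ε_I = (ΔQ/ΔI)(Ī/Q̄) = (148/15000)(92500/1552.0).

0.59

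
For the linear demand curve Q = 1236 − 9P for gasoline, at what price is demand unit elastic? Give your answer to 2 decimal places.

For linear demand Q = a − bP, ε = −bP/(a − bP). |ε| = 1 when bP = a − bP, i.e. P = a/(2b).
P = 1236/(2·9) = 1236/18 = 68.6667.

68.67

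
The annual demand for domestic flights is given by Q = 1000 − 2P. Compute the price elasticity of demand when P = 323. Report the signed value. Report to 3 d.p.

-1.825

At P = 323, Q = 354.
dQ/dP = −2.
ε = (dQ/dP)(P/Q) = (-2)(323/354).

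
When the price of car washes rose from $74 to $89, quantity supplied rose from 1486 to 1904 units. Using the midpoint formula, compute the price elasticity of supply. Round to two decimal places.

1.34

ΔQ = 1904 − 1486 = 418; ΔP = 89 − 74 = 15.
Midpoints: P̄ = 81.50, Q̄ = 1695.0.
ε_s = (ΔQ/ΔP)(P̄/Q̄) = (418/15)(81.50/1695.0).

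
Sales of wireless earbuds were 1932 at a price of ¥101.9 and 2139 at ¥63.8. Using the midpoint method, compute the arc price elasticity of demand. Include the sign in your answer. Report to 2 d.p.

-0.22

ΔQ = 2139 − 1932 = 207; ΔP = 63.8 − 101.9 = -38.1.
Midpoints: P̄ = 82.85, Q̄ = 2035.5.
ε = (ΔQ/ΔP)(P̄/Q̄) = (207/-38.1)(82.85/2035.5).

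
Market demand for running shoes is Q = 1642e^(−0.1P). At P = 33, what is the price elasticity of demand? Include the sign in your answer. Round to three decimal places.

-3.300

At P = 33, Q = 60.562.
dQ/dP = −0.1·1642e^(−0.1P) = −0.1Q = -6.056.
ε = (dQ/dP)(P/Q) = (-6.056)(33/60.562).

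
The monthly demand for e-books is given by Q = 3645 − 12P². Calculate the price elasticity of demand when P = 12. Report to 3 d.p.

At P = 12, Q = 1917.
dQ/dP = −24P = -288.
ε = (dQ/dP)(P/Q) = (-288)(12/1917).

-1.803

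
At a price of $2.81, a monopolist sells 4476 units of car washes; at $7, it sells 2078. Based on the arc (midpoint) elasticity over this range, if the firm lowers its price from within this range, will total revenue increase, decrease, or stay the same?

decrease

Arc ε = (-2398/4.19)(4.91/3277.0) ≈ -0.857.
|ε| = 0.86 < 1, so demand is inelastic. A price cut therefore reduces total revenue.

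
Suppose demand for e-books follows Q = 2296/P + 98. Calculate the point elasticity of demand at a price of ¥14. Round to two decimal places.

-0.63

At P = 14, Q = 262.
dQ/dP = −2296/P² = -11.714.
ε = (dQ/dP)(P/Q) = (-11.714)(14/262).
|ε| < 1, so demand is inelastic at this price.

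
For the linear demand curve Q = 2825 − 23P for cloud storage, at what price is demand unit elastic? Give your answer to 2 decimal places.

61.41

For linear demand Q = a − bP, ε = −bP/(a − bP). |ε| = 1 when bP = a − bP, i.e. P = a/(2b).
P = 2825/(2·23) = 2825/46 = 61.4130.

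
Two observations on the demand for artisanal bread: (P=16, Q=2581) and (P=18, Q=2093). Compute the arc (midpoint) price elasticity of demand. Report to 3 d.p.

ΔQ = 2093 − 2581 = -488; ΔP = 18 − 16 = 2.
Midpoints: P̄ = 17.00, Q̄ = 2337.0.
ε = (ΔQ/ΔP)(P̄/Q̄) = (-488/2)(17.00/2337.0).

-1.775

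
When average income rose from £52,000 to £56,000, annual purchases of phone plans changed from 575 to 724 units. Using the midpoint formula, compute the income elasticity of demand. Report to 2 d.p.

3.10

ΔQ = 149, ΔI = 4000. Midpoints: Ī = 54,000, Q̄ = 649.5.
ε_I = (ΔQ/ΔI)(Ī/Q̄) = (149/4000)(54000/649.5).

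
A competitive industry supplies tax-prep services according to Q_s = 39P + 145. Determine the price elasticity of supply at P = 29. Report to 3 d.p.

0.886

At P = 29, Q_s = 1276.
dQ_s/dP = 39.
ε_s = (dQ_s/dP)(P/Q_s) = (39)(29/1276).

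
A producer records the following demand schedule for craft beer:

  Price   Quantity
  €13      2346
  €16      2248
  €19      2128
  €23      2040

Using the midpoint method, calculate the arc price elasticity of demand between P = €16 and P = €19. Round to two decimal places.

-0.32

At P = 16, Q = 2248; at P = 19, Q = 2128.
ΔQ = -120, ΔP = 3. Midpoints: P̄ = 17.50, Q̄ = 2188.0.
ε = (ΔQ/ΔP)(P̄/Q̄) = (-120/3)(17.50/2188.0).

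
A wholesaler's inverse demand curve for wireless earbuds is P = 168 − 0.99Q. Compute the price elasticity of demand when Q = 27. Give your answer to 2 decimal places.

-5.29

At Q = 27, P = 168 − 0.99(27) = 141.27.
dP/dQ = −0.99, so dQ/dP = 1/(−0.99) = -1.010.
ε = (dQ/dP)(P/Q) = (-1.010)(141.27/27).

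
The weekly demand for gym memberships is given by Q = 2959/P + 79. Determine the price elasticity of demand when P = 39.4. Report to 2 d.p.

At P = 39.4, Q = 154.102.
dQ/dP = −2959/P² = -1.906.
ε = (dQ/dP)(P/Q) = (-1.906)(39.4/154.102).
|ε| < 1, so demand is inelastic at this price.

-0.49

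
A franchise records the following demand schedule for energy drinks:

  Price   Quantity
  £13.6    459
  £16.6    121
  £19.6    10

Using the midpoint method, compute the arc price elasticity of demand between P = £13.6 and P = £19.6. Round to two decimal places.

-5.30

At P = 13.6, Q = 459; at P = 19.6, Q = 10.
ΔQ = -449, ΔP = 6.0. Midpoints: P̄ = 16.60, Q̄ = 234.5.
ε = (ΔQ/ΔP)(P̄/Q̄) = (-449/6.0)(16.60/234.5).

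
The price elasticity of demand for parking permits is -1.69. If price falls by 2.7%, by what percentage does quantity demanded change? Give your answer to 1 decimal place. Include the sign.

4.6%

%ΔQ ≈ ε × %ΔP = (-1.69)(-2.7%) = 4.56%.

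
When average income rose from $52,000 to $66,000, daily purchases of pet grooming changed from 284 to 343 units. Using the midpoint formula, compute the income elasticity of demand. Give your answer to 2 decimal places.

ΔQ = 59, ΔI = 14000. Midpoints: Ī = 59,000, Q̄ = 313.5.
ε_I = (ΔQ/ΔI)(Ī/Q̄) = (59/14000)(59000/313.5).

0.79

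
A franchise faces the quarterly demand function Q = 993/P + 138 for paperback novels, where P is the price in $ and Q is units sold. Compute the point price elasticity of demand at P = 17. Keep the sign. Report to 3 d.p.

At P = 17, Q = 196.412.
dQ/dP = −993/P² = -3.436.
ε = (dQ/dP)(P/Q) = (-3.436)(17/196.412).

-0.297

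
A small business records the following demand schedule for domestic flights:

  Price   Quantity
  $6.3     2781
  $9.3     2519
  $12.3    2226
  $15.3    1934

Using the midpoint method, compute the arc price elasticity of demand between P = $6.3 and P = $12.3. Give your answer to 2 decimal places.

-0.34

At P = 6.3, Q = 2781; at P = 12.3, Q = 2226.
ΔQ = -555, ΔP = 6.0. Midpoints: P̄ = 9.30, Q̄ = 2503.5.
ε = (ΔQ/ΔP)(P̄/Q̄) = (-555/6.0)(9.30/2503.5).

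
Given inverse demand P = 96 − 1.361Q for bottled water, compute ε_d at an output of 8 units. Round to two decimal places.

At Q = 8, P = 96 − 1.361(8) = 85.11.
dP/dQ = −1.361, so dQ/dP = 1/(−1.361) = -0.735.
ε = (dQ/dP)(P/Q) = (-0.735)(85.11/8).

-7.82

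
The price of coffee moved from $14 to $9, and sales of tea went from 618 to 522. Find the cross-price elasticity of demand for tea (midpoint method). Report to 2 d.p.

ΔQ_x = 522 − 618 = -96; ΔP_y = 9 − 14 = -5.
Midpoints: P̄_y = 11.50, Q̄_x = 570.0.
ε_xy = (ΔQ_x/ΔP_y)(P̄_y/Q̄_x) = (-96/-5)(11.50/570.0).
ε_xy > 0, so the goods are substitutes.

0.39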